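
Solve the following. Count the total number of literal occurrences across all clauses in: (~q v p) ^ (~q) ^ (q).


Counting literals in each clause:
Clause 1: 2 literal(s)
Clause 2: 1 literal(s)
Clause 3: 1 literal(s)
Total = 4

4


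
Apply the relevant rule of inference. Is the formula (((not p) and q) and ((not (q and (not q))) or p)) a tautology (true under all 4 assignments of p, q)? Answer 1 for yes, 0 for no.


Check all 4 assignments:
p=0, q=0: 0
p=0, q=1: 1
p=1, q=0: 0
p=1, q=1: 0
Satisfying count = 1/4.
Tautology iff count = 4: no.

0


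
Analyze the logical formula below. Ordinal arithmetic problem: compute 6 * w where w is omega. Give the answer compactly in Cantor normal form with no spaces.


Compute 6 * w.
Ordinal * is associative and left-distributive over +, but NOT commutative; for finite n>1, n*w = w but w*n stays w*n.
For finite n>0, n * w = sup{n*k : k<w} = w. So 6 * w = w.
Result = w

w


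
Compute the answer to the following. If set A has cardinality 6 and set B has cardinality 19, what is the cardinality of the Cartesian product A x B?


The Cartesian product A x B contains all ordered pairs (a, b).
|A x B| = |A| * |B| = 6 * 19 = 114

114


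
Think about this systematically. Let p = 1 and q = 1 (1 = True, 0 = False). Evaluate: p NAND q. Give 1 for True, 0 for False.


p = 1, q = 1
Operation: p NAND q
Evaluate: 1 NAND 1 = 0

0


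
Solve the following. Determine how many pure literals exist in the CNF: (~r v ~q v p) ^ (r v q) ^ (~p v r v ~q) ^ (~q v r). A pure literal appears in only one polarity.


Check each variable for pure literal status:
p: mixed (not pure)
q: mixed (not pure)
r: mixed (not pure)
Pure literal count = 0

0


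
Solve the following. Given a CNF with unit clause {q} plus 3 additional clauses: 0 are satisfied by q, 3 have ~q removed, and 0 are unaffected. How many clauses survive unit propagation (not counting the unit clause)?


Satisfied (removed): 0
Shortened (remain): 3
Unchanged (remain): 0
Remaining = 3 + 0 = 3

3


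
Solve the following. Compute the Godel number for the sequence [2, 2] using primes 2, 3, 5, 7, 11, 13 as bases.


Encode each element as an exponent of the corresponding prime:
  2^2 = 4
  3^2 = 9
Product = 4 * 9 = 36

36


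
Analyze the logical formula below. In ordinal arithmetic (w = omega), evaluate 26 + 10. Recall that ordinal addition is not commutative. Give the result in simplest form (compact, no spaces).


Compute 26 + 10.
Ordinal + is associative but NOT commutative; for finite n>0, n + w = w but w + n stays w+n.
Both operands finite; ordinal + agrees with natural +: 26 + 10 = 36.
Result = 36

36


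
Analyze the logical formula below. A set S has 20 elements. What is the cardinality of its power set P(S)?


The power set of a set with n elements has 2^n elements.
|P(S)| = 2^20 = 1048576

1048576


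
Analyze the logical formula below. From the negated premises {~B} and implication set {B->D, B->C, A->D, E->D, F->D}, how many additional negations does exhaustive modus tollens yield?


Initial negated facts: {~B}
Apply modus tollens to closure:
  (no implication fires)
Final negated: {~B}
New negations: {(none)}
Count = 0

0


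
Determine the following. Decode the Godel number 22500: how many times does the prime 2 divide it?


Factorize 22500 by dividing by 2 repeatedly.
Division steps: 2 divides 22500 exactly 2 time(s).
Exponent of 2 = 2

2


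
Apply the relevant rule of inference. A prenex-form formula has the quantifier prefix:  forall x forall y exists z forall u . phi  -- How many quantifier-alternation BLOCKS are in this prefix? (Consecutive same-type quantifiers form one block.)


Quantifier-type sequence: A A E A  (A=forall, E=exists)
Group into maximal same-type runs:
  Ax2 | Ex1 | Ax1
Number of blocks = 3

3


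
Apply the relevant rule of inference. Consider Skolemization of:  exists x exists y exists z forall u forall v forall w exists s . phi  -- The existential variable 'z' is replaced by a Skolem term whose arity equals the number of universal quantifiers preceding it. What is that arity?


Quantifier prefix: exists x exists y exists z forall u forall v forall w exists s
'z' is existentially quantified at position 3.
No universal quantifiers precede it.
Skolem function arity = 0 (a Skolem constant)

0


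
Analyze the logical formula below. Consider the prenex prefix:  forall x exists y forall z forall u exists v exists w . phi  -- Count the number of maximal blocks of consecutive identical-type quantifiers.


Quantifier-type sequence: A E A A E E  (A=forall, E=exists)
Group into maximal same-type runs:
  Ax1 | Ex1 | Ax2 | Ex2
Number of blocks = 4

4


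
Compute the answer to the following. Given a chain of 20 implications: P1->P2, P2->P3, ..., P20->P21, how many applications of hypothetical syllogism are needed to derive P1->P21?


With 20 implications in a chain connecting 21 propositions:
P1->P2, P2->P3, ..., P20->P21
Steps needed = (number of implications) - 1 = 20 - 1 = 19

19


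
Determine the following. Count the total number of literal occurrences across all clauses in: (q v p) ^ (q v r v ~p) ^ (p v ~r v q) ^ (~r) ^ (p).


Counting literals in each clause:
Clause 1: 2 literal(s)
Clause 2: 3 literal(s)
Clause 3: 3 literal(s)
Clause 4: 1 literal(s)
Clause 5: 1 literal(s)
Total = 10

10


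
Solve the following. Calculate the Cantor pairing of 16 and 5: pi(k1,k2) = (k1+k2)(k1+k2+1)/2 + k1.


k1 + k2 = 21
(k1+k2)(k1+k2+1)/2 = 21 * 22 / 2 = 231
pi = 231 + 16 = 247

247


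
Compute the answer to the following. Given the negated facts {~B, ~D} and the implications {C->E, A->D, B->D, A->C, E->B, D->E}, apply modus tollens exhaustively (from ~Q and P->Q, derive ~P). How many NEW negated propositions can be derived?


Initial negated facts: {~B, ~D}
Apply modus tollens to closure:
  ~D and A->D  =>  ~A
  ~B and E->B  =>  ~E
  ~E and C->E  =>  ~C
Final negated: {~A, ~B, ~C, ~D, ~E}
New negations: {~A, ~C, ~E}
Count = 3

3


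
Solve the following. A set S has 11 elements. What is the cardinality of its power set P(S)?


The power set of a set with n elements has 2^n elements.
|P(S)| = 2^11 = 2048

2048


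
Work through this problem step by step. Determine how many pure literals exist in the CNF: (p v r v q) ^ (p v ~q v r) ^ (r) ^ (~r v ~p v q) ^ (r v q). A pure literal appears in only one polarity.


Check each variable for pure literal status:
p: mixed (not pure)
q: mixed (not pure)
r: mixed (not pure)
Pure literal count = 0

0


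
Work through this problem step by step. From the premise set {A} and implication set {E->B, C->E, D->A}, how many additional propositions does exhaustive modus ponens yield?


Initial facts: {A}
Apply modus ponens to closure:
  (no implication fires)
Final known: {A}
New propositions: {(none)}
Count = 0

0


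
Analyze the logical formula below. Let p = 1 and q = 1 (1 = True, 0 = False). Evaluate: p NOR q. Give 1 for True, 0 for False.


p = 1, q = 1
Operation: p NOR q
Evaluate: 1 NOR 1 = 0

0


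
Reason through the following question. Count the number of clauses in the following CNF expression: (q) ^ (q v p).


A CNF formula is a conjunction of clauses.
Clauses are separated by ^.
Counting the conjuncts: 2 clauses.

2


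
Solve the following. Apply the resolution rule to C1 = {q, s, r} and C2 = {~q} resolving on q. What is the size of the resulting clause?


Remove q from C1 and ~q from C2.
C1 remainder: {s, r}
C2 remainder: {}
Union (resolvent): {r, s}
Resolvent has 2 literal(s).

2


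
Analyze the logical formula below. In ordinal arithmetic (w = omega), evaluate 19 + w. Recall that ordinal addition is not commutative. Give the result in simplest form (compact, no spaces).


Compute 19 + w.
Ordinal + is associative but NOT commutative; for finite n>0, n + w = w but w + n stays w+n.
Any finite left addend is absorbed by w on the right: 19 + w = w.
Result = w

w


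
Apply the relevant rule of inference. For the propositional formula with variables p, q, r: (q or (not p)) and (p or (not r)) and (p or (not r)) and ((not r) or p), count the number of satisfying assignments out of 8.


Evaluate all 8 assignments for p, q, r:
p=0, q=0, r=0: 1
p=0, q=0, r=1: 0
p=0, q=1, r=0: 1
p=0, q=1, r=1: 0
p=1, q=0, r=0: 0
p=1, q=0, r=1: 0
p=1, q=1, r=0: 1
p=1, q=1, r=1: 1
Satisfying count = 4

4


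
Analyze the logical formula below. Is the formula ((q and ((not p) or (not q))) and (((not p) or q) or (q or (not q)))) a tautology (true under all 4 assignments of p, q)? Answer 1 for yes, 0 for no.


Check all 4 assignments:
p=0, q=0: 0
p=0, q=1: 1
p=1, q=0: 0
p=1, q=1: 0
Satisfying count = 1/4.
Tautology iff count = 4: no.

0


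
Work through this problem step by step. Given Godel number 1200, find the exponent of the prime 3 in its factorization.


Factorize 1200 by dividing by 3 repeatedly.
Division steps: 3 divides 1200 exactly 1 time(s).
Exponent of 3 = 1

1


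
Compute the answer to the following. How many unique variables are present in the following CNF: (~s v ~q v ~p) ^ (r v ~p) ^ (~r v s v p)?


Identify each variable that appears in the formula.
Variables found: p, q, r, s
Count = 4

4


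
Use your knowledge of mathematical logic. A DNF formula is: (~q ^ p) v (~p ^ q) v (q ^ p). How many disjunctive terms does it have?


A DNF formula is a disjunction of terms (conjunctions).
Terms are separated by v.
Counting the disjuncts: 3 terms.

3


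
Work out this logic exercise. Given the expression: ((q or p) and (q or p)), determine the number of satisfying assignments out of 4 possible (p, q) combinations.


Check all 4 assignments:
p=0, q=0: 0
p=0, q=1: 1
p=1, q=0: 1
p=1, q=1: 1
Count of True = 3

3


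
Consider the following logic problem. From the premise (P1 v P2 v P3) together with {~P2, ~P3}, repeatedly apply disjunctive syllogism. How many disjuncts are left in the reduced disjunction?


Original disjuncts (3): P1, P2, P3
Negated (eliminate): ~P2, ~P3
Remaining disjuncts: P1
Count = 3 - 2 = 1

1


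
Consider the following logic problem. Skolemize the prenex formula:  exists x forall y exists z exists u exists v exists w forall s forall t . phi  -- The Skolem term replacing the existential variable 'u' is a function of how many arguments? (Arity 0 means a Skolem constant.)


Quantifier prefix: exists x forall y exists z exists u exists v exists w forall s forall t
'u' is existentially quantified at position 4.
Universal variables preceding it: y
Skolem function arity = 1

1


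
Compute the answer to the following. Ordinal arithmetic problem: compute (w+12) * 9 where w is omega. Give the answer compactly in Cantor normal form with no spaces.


Compute (w+12) * 9.
Ordinal * is associative and left-distributive over +, but NOT commutative; for finite n>1, n*w = w but w*n stays w*n.
(w+12) * 9 = (w+12) repeated 9 times. Each intermediate +12 is absorbed by the following w; only the last survives: w*9+12.
Result = w*9+12

w*9+12


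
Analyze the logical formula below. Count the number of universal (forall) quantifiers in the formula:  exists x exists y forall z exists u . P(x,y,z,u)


Quantifier prefix: exists x exists y forall z exists u
Mark each quantifier type:
  E E U E
Universal count = 1, Existential count = 3
Asked for universal (forall) quantifiers: 1

1


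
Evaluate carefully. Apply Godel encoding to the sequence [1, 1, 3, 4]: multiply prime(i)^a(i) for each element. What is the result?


Encode each element as an exponent of the corresponding prime:
  2^1 = 2
  3^1 = 3
  5^3 = 125
  7^4 = 2401
Product = 2 * 3 * 125 * 2401 = 1800750

1800750


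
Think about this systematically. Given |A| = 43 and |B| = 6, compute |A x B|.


The Cartesian product A x B contains all ordered pairs (a, b).
|A x B| = |A| * |B| = 43 * 6 = 258

258


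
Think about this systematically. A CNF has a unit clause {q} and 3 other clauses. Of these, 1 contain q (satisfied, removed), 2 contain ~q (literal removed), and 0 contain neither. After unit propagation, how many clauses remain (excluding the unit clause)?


Satisfied (removed): 1
Shortened (remain): 2
Unchanged (remain): 0
Remaining = 2 + 0 = 2

2


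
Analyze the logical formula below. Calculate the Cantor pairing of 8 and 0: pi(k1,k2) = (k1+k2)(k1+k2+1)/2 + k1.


k1 + k2 = 8
(k1+k2)(k1+k2+1)/2 = 8 * 9 / 2 = 36
pi = 36 + 8 = 44

44


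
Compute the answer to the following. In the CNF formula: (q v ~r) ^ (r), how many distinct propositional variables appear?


Identify each variable that appears in the formula.
Variables found: q, r
Count = 2

2


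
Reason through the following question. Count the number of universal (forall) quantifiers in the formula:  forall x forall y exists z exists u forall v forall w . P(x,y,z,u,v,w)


Quantifier prefix: forall x forall y exists z exists u forall v forall w
Mark each quantifier type:
  U U E E U U
Universal count = 4, Existential count = 2
Asked for universal (forall) quantifiers: 4

4


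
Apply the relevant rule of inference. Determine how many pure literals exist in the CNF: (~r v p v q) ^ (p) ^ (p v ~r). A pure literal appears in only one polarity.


Check each variable for pure literal status:
p: pure positive
q: pure positive
r: pure negative
Pure literal count = 3

3


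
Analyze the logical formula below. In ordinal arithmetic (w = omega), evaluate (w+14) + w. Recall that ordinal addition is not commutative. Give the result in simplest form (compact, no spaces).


Compute (w+14) + w.
Ordinal + is associative but NOT commutative; for finite n>0, n + w = w but w + n stays w+n.
(w+14) + w = w + (14+w) = w + w = w*2 (the finite tail 14 is absorbed by the right w).
Result = w*2

w*2


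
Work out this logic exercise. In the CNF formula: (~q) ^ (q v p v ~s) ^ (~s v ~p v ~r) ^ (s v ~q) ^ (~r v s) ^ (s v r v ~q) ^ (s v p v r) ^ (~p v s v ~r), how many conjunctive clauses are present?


A CNF formula is a conjunction of clauses.
Clauses are separated by ^.
Counting the conjuncts: 8 clauses.

8


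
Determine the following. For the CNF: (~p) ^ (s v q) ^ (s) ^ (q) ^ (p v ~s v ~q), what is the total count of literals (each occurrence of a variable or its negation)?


Counting literals in each clause:
Clause 1: 1 literal(s)
Clause 2: 2 literal(s)
Clause 3: 1 literal(s)
Clause 4: 1 literal(s)
Clause 5: 3 literal(s)
Total = 8

8


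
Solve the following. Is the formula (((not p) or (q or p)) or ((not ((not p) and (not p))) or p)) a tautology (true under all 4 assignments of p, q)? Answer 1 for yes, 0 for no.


Check all 4 assignments:
p=0, q=0: 1
p=0, q=1: 1
p=1, q=0: 1
p=1, q=1: 1
Satisfying count = 4/4.
Tautology iff count = 4: yes.

1


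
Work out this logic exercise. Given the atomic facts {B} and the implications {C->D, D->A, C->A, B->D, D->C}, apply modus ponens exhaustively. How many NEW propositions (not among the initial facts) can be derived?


Initial facts: {B}
Apply modus ponens to closure:
  B and B->D  =>  D
  D and D->C  =>  C
  D and D->A  =>  A
Final known: {A, B, C, D}
New propositions: {A, C, D}
Count = 3

3


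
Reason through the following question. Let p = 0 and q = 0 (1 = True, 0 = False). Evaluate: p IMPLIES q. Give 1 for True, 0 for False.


p = 0, q = 0
Operation: p IMPLIES q
Evaluate: 0 IMPLIES 0 = 1

1


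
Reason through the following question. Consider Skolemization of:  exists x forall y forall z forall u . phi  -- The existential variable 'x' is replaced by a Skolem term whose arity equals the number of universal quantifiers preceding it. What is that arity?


Quantifier prefix: exists x forall y forall z forall u
'x' is existentially quantified at position 1.
No universal quantifiers precede it.
Skolem function arity = 0 (a Skolem constant)

0


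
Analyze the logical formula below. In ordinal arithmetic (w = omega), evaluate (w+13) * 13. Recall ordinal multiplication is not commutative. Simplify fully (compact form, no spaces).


Compute (w+13) * 13.
Ordinal * is associative and left-distributive over +, but NOT commutative; for finite n>1, n*w = w but w*n stays w*n.
(w+13) * 13 = (w+13) repeated 13 times. Each intermediate +13 is absorbed by the following w; only the last survives: w*13+13.
Result = w*13+13

w*13+13


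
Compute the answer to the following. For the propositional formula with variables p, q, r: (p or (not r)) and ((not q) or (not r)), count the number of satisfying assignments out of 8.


Evaluate all 8 assignments for p, q, r:
p=0, q=0, r=0: 1
p=0, q=0, r=1: 0
p=0, q=1, r=0: 1
p=0, q=1, r=1: 0
p=1, q=0, r=0: 1
p=1, q=0, r=1: 1
p=1, q=1, r=0: 1
p=1, q=1, r=1: 0
Satisfying count = 5

5


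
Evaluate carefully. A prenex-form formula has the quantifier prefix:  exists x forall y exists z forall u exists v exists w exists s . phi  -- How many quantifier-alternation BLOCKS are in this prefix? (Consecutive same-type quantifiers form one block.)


Quantifier-type sequence: E A E A E E E  (A=forall, E=exists)
Group into maximal same-type runs:
  Ex1 | Ax1 | Ex1 | Ax1 | Ex3
Number of blocks = 5

5


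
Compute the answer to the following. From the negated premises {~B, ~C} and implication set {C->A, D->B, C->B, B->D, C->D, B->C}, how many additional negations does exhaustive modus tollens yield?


Initial negated facts: {~B, ~C}
Apply modus tollens to closure:
  ~B and D->B  =>  ~D
Final negated: {~B, ~C, ~D}
New negations: {~D}
Count = 1

1


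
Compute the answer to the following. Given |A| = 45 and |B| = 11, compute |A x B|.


The Cartesian product A x B contains all ordered pairs (a, b).
|A x B| = |A| * |B| = 45 * 11 = 495

495


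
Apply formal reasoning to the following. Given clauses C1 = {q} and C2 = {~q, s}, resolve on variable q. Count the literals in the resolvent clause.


Remove q from C1 and ~q from C2.
C1 remainder: {}
C2 remainder: {s}
Union (resolvent): {s}
Resolvent has 1 literal(s).

1


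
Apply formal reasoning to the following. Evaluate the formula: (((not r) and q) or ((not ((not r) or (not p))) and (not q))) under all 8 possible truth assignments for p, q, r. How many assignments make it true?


Check all 8 assignments:
p=0, q=0, r=0: 0
p=0, q=0, r=1: 0
p=0, q=1, r=0: 1
p=0, q=1, r=1: 0
p=1, q=0, r=0: 0
p=1, q=0, r=1: 1
p=1, q=1, r=0: 1
p=1, q=1, r=1: 0
Count of True = 3

3


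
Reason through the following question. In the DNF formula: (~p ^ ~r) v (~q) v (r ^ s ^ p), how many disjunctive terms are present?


A DNF formula is a disjunction of terms (conjunctions).
Terms are separated by v.
Counting the disjuncts: 3 terms.

3


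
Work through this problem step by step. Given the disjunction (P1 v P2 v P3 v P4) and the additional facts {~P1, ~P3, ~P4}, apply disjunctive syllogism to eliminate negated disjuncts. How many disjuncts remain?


Original disjuncts (4): P1, P2, P3, P4
Negated (eliminate): ~P1, ~P3, ~P4
Remaining disjuncts: P2
Count = 4 - 3 = 1

1


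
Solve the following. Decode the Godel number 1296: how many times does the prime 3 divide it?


Factorize 1296 by dividing by 3 repeatedly.
Division steps: 3 divides 1296 exactly 4 time(s).
Exponent of 3 = 4

4


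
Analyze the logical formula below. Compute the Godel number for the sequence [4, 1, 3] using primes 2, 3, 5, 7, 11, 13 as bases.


Encode each element as an exponent of the corresponding prime:
  2^4 = 16
  3^1 = 3
  5^3 = 125
Product = 16 * 3 * 125 = 6000

6000


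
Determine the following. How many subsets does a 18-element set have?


The power set of a set with n elements has 2^n elements.
|P(S)| = 2^18 = 262144

262144


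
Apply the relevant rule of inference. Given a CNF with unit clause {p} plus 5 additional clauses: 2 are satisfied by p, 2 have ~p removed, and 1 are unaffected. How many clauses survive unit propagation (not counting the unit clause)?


Satisfied (removed): 2
Shortened (remain): 2
Unchanged (remain): 1
Remaining = 2 + 1 = 3

3


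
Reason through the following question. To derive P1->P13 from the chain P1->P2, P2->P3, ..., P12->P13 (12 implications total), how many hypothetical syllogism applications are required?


With 12 implications in a chain connecting 13 propositions:
P1->P2, P2->P3, ..., P12->P13
Steps needed = (number of implications) - 1 = 12 - 1 = 11

11


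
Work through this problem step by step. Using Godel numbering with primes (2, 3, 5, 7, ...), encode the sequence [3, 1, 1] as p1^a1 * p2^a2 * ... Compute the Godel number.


Encode each element as an exponent of the corresponding prime:
  2^3 = 8
  3^1 = 3
  5^1 = 5
Product = 8 * 3 * 5 = 120

120


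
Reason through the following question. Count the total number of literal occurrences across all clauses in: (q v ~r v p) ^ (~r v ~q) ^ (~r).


Counting literals in each clause:
Clause 1: 3 literal(s)
Clause 2: 2 literal(s)
Clause 3: 1 literal(s)
Total = 6

6


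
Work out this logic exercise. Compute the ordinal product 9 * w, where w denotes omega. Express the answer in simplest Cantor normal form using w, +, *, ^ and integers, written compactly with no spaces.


Compute 9 * w.
Ordinal * is associative and left-distributive over +, but NOT commutative; for finite n>1, n*w = w but w*n stays w*n.
For finite n>0, n * w = sup{n*k : k<w} = w. So 9 * w = w.
Result = w

w


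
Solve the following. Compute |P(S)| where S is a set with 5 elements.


The power set of a set with n elements has 2^n elements.
|P(S)| = 2^5 = 32

32


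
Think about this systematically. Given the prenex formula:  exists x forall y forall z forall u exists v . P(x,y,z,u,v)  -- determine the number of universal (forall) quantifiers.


Quantifier prefix: exists x forall y forall z forall u exists v
Mark each quantifier type:
  E U U U E
Universal count = 3, Existential count = 2
Asked for universal (forall) quantifiers: 3

3


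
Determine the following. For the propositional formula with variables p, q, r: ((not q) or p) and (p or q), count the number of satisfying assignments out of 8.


Evaluate all 8 assignments for p, q, r:
p=0, q=0, r=0: 0
p=0, q=0, r=1: 0
p=0, q=1, r=0: 0
p=0, q=1, r=1: 0
p=1, q=0, r=0: 1
p=1, q=0, r=1: 1
p=1, q=1, r=0: 1
p=1, q=1, r=1: 1
Satisfying count = 4

4


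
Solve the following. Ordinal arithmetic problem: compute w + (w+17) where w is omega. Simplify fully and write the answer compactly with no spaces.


Compute w + (w+17).
Ordinal + is associative but NOT commutative; for finite n>0, n + w = w but w + n stays w+n.
w + (w+17) = (w+w) + 17 = w*2+17.
Result = w*2+17

w*2+17


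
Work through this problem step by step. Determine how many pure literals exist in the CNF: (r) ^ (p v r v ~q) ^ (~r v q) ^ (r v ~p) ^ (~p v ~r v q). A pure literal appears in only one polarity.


Check each variable for pure literal status:
p: mixed (not pure)
q: mixed (not pure)
r: mixed (not pure)
Pure literal count = 0

0


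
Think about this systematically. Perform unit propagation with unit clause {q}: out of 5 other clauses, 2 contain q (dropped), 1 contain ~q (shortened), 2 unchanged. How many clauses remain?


Satisfied (removed): 2
Shortened (remain): 1
Unchanged (remain): 2
Remaining = 1 + 2 = 3

3


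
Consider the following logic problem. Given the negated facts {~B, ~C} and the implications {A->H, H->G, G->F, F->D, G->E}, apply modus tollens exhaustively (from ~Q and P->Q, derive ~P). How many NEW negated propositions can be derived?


Initial negated facts: {~B, ~C}
Apply modus tollens to closure:
  (no implication fires)
Final negated: {~B, ~C}
New negations: {(none)}
Count = 0

0


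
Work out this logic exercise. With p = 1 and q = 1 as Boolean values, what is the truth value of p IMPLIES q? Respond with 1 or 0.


p = 1, q = 1
Operation: p IMPLIES q
Evaluate: 1 IMPLIES 1 = 1

1


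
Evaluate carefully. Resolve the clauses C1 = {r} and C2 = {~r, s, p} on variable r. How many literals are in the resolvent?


Remove r from C1 and ~r from C2.
C1 remainder: {}
C2 remainder: {s, p}
Union (resolvent): {p, s}
Resolvent has 2 literal(s).

2


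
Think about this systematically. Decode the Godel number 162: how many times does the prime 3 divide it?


Factorize 162 by dividing by 3 repeatedly.
Division steps: 3 divides 162 exactly 4 time(s).
Exponent of 3 = 4

4


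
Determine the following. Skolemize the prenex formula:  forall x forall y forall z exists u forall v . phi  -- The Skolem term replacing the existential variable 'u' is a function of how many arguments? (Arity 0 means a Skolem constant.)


Quantifier prefix: forall x forall y forall z exists u forall v
'u' is existentially quantified at position 4.
Universal variables preceding it: x, y, z
Skolem function arity = 3

3


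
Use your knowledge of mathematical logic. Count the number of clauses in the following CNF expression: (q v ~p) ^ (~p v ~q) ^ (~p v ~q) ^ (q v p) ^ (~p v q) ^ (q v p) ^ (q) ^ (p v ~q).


A CNF formula is a conjunction of clauses.
Clauses are separated by ^.
Counting the conjuncts: 8 clauses.

8


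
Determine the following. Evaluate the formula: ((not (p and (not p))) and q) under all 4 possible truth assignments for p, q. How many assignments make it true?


Check all 4 assignments:
p=0, q=0: 0
p=0, q=1: 1
p=1, q=0: 0
p=1, q=1: 1
Count of True = 2

2


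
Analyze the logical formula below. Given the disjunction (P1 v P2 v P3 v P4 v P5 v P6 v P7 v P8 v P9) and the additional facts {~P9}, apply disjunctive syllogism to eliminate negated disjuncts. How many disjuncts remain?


Original disjuncts (9): P1, P2, P3, P4, P5, P6, P7, P8, P9
Negated (eliminate): ~P9
Remaining disjuncts: P1, P2, P3, P4, P5, P6, P7, P8
Count = 9 - 1 = 8

8


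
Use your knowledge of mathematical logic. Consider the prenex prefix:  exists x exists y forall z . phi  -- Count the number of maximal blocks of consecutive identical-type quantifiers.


Quantifier-type sequence: E E A  (A=forall, E=exists)
Group into maximal same-type runs:
  Ex2 | Ax1
Number of blocks = 2

2


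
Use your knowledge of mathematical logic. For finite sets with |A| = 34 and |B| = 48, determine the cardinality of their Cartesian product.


The Cartesian product A x B contains all ordered pairs (a, b).
|A x B| = |A| * |B| = 34 * 48 = 1632

1632


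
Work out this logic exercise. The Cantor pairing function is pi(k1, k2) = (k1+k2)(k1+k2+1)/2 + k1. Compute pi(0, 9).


k1 + k2 = 9
(k1+k2)(k1+k2+1)/2 = 9 * 10 / 2 = 45
pi = 45 + 0 = 45

45


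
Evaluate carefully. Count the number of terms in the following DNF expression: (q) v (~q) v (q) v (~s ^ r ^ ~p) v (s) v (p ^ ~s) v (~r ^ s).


A DNF formula is a disjunction of terms (conjunctions).
Terms are separated by v.
Counting the disjuncts: 7 terms.

7


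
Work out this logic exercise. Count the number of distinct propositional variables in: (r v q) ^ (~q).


Identify each variable that appears in the formula.
Variables found: q, r
Count = 2

2


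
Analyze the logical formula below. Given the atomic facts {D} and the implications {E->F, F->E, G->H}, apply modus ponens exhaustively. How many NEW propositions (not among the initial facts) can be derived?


Initial facts: {D}
Apply modus ponens to closure:
  (no implication fires)
Final known: {D}
New propositions: {(none)}
Count = 0

0


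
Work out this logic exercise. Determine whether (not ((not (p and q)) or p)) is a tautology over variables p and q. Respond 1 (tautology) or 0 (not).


Check all 4 assignments:
p=0, q=0: 0
p=0, q=1: 0
p=1, q=0: 0
p=1, q=1: 0
Satisfying count = 0/4.
Tautology iff count = 4: no.

0


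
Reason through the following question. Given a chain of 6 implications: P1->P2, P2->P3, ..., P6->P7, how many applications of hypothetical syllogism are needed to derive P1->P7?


With 6 implications in a chain connecting 7 propositions:
P1->P2, P2->P3, ..., P6->P7
Steps needed = (number of implications) - 1 = 6 - 1 = 5

5


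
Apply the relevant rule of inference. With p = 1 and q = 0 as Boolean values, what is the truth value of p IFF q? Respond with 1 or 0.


p = 1, q = 0
Operation: p IFF q
Evaluate: 1 IFF 0 = 0

0


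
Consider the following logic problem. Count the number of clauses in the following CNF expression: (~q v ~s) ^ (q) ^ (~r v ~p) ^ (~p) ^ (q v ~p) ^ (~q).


A CNF formula is a conjunction of clauses.
Clauses are separated by ^.
Counting the conjuncts: 6 clauses.

6


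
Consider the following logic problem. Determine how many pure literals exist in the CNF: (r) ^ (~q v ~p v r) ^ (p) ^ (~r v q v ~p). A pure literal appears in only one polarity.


Check each variable for pure literal status:
p: mixed (not pure)
q: mixed (not pure)
r: mixed (not pure)
Pure literal count = 0

0


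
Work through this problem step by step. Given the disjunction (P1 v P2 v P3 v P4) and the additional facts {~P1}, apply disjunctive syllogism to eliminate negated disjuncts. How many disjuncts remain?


Original disjuncts (4): P1, P2, P3, P4
Negated (eliminate): ~P1
Remaining disjuncts: P2, P3, P4
Count = 4 - 1 = 3

3


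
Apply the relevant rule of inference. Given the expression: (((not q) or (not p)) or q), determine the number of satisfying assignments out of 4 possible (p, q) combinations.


Check all 4 assignments:
p=0, q=0: 1
p=0, q=1: 1
p=1, q=0: 1
p=1, q=1: 1
Count of True = 4

4


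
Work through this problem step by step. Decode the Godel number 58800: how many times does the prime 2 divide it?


Factorize 58800 by dividing by 2 repeatedly.
Division steps: 2 divides 58800 exactly 4 time(s).
Exponent of 2 = 4

4


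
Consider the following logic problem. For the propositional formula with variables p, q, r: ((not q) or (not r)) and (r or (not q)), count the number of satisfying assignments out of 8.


Evaluate all 8 assignments for p, q, r:
p=0, q=0, r=0: 1
p=0, q=0, r=1: 1
p=0, q=1, r=0: 0
p=0, q=1, r=1: 0
p=1, q=0, r=0: 1
p=1, q=0, r=1: 1
p=1, q=1, r=0: 0
p=1, q=1, r=1: 0
Satisfying count = 4

4


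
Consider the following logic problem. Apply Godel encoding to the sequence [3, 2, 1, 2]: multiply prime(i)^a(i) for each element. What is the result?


Encode each element as an exponent of the corresponding prime:
  2^3 = 8
  3^2 = 9
  5^1 = 5
  7^2 = 49
Product = 8 * 9 * 5 * 49 = 17640

17640


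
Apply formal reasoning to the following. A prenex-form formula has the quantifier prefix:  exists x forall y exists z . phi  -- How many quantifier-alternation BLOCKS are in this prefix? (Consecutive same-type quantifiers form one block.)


Quantifier-type sequence: E A E  (A=forall, E=exists)
Group into maximal same-type runs:
  Ex1 | Ax1 | Ex1
Number of blocks = 3

3


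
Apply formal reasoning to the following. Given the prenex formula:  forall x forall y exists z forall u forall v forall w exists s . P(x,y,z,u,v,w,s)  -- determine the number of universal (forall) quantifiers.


Quantifier prefix: forall x forall y exists z forall u forall v forall w exists s
Mark each quantifier type:
  U U E U U U E
Universal count = 5, Existential count = 2
Asked for universal (forall) quantifiers: 5

5


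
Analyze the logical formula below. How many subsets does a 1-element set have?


The power set of a set with n elements has 2^n elements.
|P(S)| = 2^1 = 2

2


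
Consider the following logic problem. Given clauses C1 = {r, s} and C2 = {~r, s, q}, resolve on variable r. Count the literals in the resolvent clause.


Remove r from C1 and ~r from C2.
C1 remainder: {s}
C2 remainder: {s, q}
Union (resolvent): {q, s}
Resolvent has 2 literal(s).

2


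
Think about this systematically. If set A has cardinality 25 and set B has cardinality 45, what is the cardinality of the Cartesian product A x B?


The Cartesian product A x B contains all ordered pairs (a, b).
|A x B| = |A| * |B| = 25 * 45 = 1125

1125


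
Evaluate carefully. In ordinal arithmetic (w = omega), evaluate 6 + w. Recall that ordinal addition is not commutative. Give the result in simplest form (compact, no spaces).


Compute 6 + w.
Ordinal + is associative but NOT commutative; for finite n>0, n + w = w but w + n stays w+n.
Any finite left addend is absorbed by w on the right: 6 + w = w.
Result = w

w


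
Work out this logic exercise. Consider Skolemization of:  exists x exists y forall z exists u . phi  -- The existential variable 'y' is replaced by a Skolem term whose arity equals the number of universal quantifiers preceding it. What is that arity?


Quantifier prefix: exists x exists y forall z exists u
'y' is existentially quantified at position 2.
No universal quantifiers precede it.
Skolem function arity = 0 (a Skolem constant)

0


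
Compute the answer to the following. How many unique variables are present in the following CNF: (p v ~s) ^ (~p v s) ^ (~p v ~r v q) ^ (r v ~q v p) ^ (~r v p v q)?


Identify each variable that appears in the formula.
Variables found: p, q, r, s
Count = 4

4


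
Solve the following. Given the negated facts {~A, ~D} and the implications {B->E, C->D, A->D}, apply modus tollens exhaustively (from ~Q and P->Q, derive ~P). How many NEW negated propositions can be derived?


Initial negated facts: {~A, ~D}
Apply modus tollens to closure:
  ~D and C->D  =>  ~C
Final negated: {~A, ~C, ~D}
New negations: {~C}
Count = 1

1


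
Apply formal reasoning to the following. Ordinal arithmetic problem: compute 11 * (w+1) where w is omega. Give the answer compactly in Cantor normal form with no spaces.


Compute 11 * (w+1).
Ordinal * is associative and left-distributive over +, but NOT commutative; for finite n>1, n*w = w but w*n stays w*n.
By left-distributivity: 11 * (w+1) = 11*w + 11*1 = w + 11 = w+11.
Result = w+11

w+11


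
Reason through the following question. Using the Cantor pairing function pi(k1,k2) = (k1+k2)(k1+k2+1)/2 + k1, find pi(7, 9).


k1 + k2 = 16
(k1+k2)(k1+k2+1)/2 = 16 * 17 / 2 = 136
pi = 136 + 7 = 143

143


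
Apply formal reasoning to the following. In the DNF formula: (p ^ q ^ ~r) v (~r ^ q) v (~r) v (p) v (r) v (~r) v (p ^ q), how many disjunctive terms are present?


A DNF formula is a disjunction of terms (conjunctions).
Terms are separated by v.
Counting the disjuncts: 7 terms.

7


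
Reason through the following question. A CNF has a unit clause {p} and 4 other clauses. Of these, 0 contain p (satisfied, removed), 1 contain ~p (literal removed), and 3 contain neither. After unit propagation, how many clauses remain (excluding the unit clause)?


Satisfied (removed): 0
Shortened (remain): 1
Unchanged (remain): 3
Remaining = 1 + 3 = 4

4


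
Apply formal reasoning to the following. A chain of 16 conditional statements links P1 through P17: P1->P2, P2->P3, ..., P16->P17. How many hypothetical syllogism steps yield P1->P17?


With 16 implications in a chain connecting 17 propositions:
P1->P2, P2->P3, ..., P16->P17
Steps needed = (number of implications) - 1 = 16 - 1 = 15

15


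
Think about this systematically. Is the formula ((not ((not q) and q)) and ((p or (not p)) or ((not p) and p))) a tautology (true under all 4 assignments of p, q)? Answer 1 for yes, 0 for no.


Check all 4 assignments:
p=0, q=0: 1
p=0, q=1: 1
p=1, q=0: 1
p=1, q=1: 1
Satisfying count = 4/4.
Tautology iff count = 4: yes.

1


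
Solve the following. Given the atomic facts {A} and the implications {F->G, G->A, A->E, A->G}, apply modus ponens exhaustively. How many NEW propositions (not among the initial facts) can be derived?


Initial facts: {A}
Apply modus ponens to closure:
  A and A->E  =>  E
  A and A->G  =>  G
Final known: {A, E, G}
New propositions: {E, G}
Count = 2

2


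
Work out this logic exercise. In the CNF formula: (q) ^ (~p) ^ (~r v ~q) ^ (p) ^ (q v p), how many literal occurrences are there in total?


Counting literals in each clause:
Clause 1: 1 literal(s)
Clause 2: 1 literal(s)
Clause 3: 2 literal(s)
Clause 4: 1 literal(s)
Clause 5: 2 literal(s)
Total = 7

7


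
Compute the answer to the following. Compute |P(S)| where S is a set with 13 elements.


The power set of a set with n elements has 2^n elements.
|P(S)| = 2^13 = 8192

8192


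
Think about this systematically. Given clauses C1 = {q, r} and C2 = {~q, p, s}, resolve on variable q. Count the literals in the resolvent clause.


Remove q from C1 and ~q from C2.
C1 remainder: {r}
C2 remainder: {p, s}
Union (resolvent): {p, r, s}
Resolvent has 3 literal(s).

3


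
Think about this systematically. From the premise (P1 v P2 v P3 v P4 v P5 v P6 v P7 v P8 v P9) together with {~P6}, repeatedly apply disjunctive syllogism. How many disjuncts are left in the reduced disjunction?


Original disjuncts (9): P1, P2, P3, P4, P5, P6, P7, P8, P9
Negated (eliminate): ~P6
Remaining disjuncts: P1, P2, P3, P4, P5, P7, P8, P9
Count = 9 - 1 = 8

8


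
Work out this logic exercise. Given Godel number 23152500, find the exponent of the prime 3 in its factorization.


Factorize 23152500 by dividing by 3 repeatedly.
Division steps: 3 divides 23152500 exactly 3 time(s).
Exponent of 3 = 3

3


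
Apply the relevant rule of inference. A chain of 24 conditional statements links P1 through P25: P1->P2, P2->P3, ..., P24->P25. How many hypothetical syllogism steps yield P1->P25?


With 24 implications in a chain connecting 25 propositions:
P1->P2, P2->P3, ..., P24->P25
Steps needed = (number of implications) - 1 = 24 - 1 = 23

23


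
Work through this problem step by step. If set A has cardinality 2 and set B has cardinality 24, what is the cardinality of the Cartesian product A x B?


The Cartesian product A x B contains all ordered pairs (a, b).
|A x B| = |A| * |B| = 2 * 24 = 48

48


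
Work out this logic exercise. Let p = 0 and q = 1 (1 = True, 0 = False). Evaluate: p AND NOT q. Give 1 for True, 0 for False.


p = 0, q = 1
Operation: p AND NOT q
Evaluate: 0 AND NOT 1 = 0

0


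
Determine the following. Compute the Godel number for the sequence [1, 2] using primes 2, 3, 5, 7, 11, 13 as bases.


Encode each element as an exponent of the corresponding prime:
  2^1 = 2
  3^2 = 9
Product = 2 * 9 = 18

18


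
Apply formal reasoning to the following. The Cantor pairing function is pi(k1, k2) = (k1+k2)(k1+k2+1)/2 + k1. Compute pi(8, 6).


k1 + k2 = 14
(k1+k2)(k1+k2+1)/2 = 14 * 15 / 2 = 105
pi = 105 + 8 = 113

113


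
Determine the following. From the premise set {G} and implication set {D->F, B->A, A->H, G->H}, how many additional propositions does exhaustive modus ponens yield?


Initial facts: {G}
Apply modus ponens to closure:
  G and G->H  =>  H
Final known: {G, H}
New propositions: {H}
Count = 1

1


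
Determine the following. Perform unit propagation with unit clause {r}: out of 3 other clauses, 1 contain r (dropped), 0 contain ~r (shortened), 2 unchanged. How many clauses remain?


Satisfied (removed): 1
Shortened (remain): 0
Unchanged (remain): 2
Remaining = 0 + 2 = 2

2


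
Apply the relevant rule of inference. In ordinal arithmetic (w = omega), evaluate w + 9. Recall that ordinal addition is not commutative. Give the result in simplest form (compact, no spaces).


Compute w + 9.
Ordinal + is associative but NOT commutative; for finite n>0, n + w = w but w + n stays w+n.
w + 9 is already in normal form (a successor ordinal beyond w).
Result = w+9

w+9


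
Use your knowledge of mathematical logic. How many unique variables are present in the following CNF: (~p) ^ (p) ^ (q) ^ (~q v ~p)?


Identify each variable that appears in the formula.
Variables found: p, q
Count = 2

2


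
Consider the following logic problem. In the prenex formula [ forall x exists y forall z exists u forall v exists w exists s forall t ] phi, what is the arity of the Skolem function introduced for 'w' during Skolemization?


Quantifier prefix: forall x exists y forall z exists u forall v exists w exists s forall t
'w' is existentially quantified at position 6.
Universal variables preceding it: x, z, v
Skolem function arity = 3

3
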